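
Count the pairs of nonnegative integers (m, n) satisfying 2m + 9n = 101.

6

gcd(9, 2) = 1.
By Bézout, 2*(-4) + 9*(1) = 1.
One solution: (1, 11).
General: m = 1 + 9t, n = 11 - 2t.
m ≥ 0 ⇒ t ≥ 0; n ≥ 0 ⇒ t ≤ 5. So t ∈ [0, 5]: 6 solutions.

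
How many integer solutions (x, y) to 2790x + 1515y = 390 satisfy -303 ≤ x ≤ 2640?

gcd(2790, 1515) = 15  (2790 = 1*1515 + 1275, 1515 = 1*1275 + 240, 1275 = 5*240 + 75, 240 = 3*75 + 15, 75 = 5*15).
Back-substituting, 2790*(-19) + 1515*(35) = 15.
Scale by 26: particular solution (-494, 910); reduce x mod 101: (11, -20).
General solution: x = 11 + 101t, y = -20 - 186t for integer t.
-303 ≤ 11 + 101t ≤ 2640 gives t ∈ [-3, 26], which is 30 values.

30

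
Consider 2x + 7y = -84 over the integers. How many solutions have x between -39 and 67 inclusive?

gcd(7, 2) = 1.
By Bézout, 2×(-3) + 7×(1) = 1.
Particular solution: (0, -12).
General solution: x = 0 + 7t, y = -12 - 2t for integer t.
-39 ≤ 0 + 7t ≤ 67 gives t ∈ [-5, 9], which is 15 values.

15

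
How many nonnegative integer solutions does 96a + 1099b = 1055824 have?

10

gcd(1099, 96) = 1.
By Bézout, 96·(332) + 1099·(-29) = 1.
One solution: (924, 880).
General: a = 924 + 1099t, b = 880 - 96t.
a ≥ 0 ⇒ t ≥ 0; b ≥ 0 ⇒ t ≤ 9. So t ∈ [0, 9]: 10 solutions.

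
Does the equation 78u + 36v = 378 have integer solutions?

yes

gcd(78, 36) = 6.
6 divides 378, so integer solutions exist.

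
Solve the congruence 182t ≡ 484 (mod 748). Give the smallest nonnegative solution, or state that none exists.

352

gcd(748, 182) = 2.
2 divides 484, so solutions exist.
By Bézout, 182·(37) + 748·(-9) = 2.
So 182·(37) ≡ 2 (mod 748); multiply by 242: t ≡ 8954 (mod 374).
Smallest nonnegative: t = 8954 mod 374 = 352.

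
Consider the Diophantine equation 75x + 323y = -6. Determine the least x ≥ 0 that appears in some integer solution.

gcd(323, 75) = 1  (323 = 4*75 + 23, 75 = 3*23 + 6, 23 = 3*6 + 5, 6 = 1*5 + 1, 5 = 5*1).
1 divides -6, so solutions exist.
Back-substituting, 75*(56) + 323*(-13) = 1.
Scale by -6/1 = -6: (x₀, y₀) = (-336, 78).
General solution: x = -336 + 323t, y = 78 - 75t for integer t.
x ≥ 0: smallest is -336 mod 323 = 310 (at t = 2), with y = -72.

310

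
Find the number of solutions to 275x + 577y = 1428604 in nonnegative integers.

gcd(577, 275) = 1.
By Bézout, 275×(235) + 577×(-112) = 1.
One solution: (260, 2352).
General: x = 260 + 577t, y = 2352 - 275t.
x ≥ 0 ⇒ t ≥ 0; y ≥ 0 ⇒ t ≤ 8. So t ∈ [0, 8]: 9 solutions.

9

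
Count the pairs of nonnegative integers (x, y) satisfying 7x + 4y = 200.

gcd(7, 4) = 1.
By Bézout, 7×(-1) + 4×(2) = 1.
One solution: (0, 50).
General: x = 0 + 4t, y = 50 - 7t.
x ≥ 0 ⇒ t ≥ 0; y ≥ 0 ⇒ t ≤ 7. So t ∈ [0, 7]: 8 solutions.

8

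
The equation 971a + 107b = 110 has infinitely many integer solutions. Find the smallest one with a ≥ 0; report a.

gcd(971, 107):
  971 = 9·107 + 8
  107 = 13·8 + 3
  8 = 2·3 + 2
  3 = 1·2 + 1
  2 = 2·1
so gcd(971, 107) = 1.
1 divides 110, so solutions exist.
Back-substitute for Bézout coefficients:
  1 = 3 - 1·2
  ... = 971·(-40) + 107·(363)
Scale by 110/1 = 110: (a₀, b₀) = (-4400, 39930).
General solution: a = -4400 + 107t, b = 39930 - 971t for integer t.
a ≥ 0: smallest is -4400 mod 107 = 94 (at t = 42), with b = -852.

94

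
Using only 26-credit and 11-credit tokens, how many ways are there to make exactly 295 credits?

Need nonnegative integers with 26j + 11k = 295.
gcd(26, 11) = 1, and 26·(3) + 11·(-7) = 1.
So (j₀, k₀) = (885, -2065); general j = 885 + 11t, k = -2065 - 26t.
j ≥ 0 ⇒ t ≥ -80; k ≥ 0 ⇒ t ≤ -80. That's 1 value of t.

1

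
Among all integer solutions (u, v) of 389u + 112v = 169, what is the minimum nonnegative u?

gcd(389, 112):
  389 = 3*112 + 53
  112 = 2*53 + 6
  53 = 8*6 + 5
  6 = 1*5 + 1
  5 = 5*1
so gcd(389, 112) = 1.
1 divides 169, so solutions exist.
Back-substitute for Bézout coefficients:
  1 = 6 - 1*5
  ... = 389*(-19) + 112*(66)
Scale by 169/1 = 169: (u₀, v₀) = (-3211, 11154).
General solution: u = -3211 + 112t, v = 11154 - 389t for integer t.
u ≥ 0: smallest is -3211 mod 112 = 37 (at t = 29), with v = -127.

37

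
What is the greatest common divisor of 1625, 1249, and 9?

gcd(1625, 1249):
  1625 = 1·1249 + 376
  1249 = 3·376 + 121
  376 = 3·121 + 13
  121 = 9·13 + 4
  13 = 3·4 + 1
  4 = 4·1
so gcd(1625, 1249) = 1.
gcd(1, 9) = 1.

1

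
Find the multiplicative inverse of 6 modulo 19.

16

gcd(19, 6):
  19 = 3×6 + 1
  6 = 6×1
so gcd(19, 6) = 1.
Back-substitute for Bézout coefficients:
  1 = 19 - 3×6
  ... = 6×(-3) + 19×(1)
So 6×-3 ≡ 1 (mod 19), and -3 mod 19 = 16.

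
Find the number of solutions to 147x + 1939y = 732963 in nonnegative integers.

gcd(1939, 147) = 7.
By Bézout, 147·(66) + 1939·(-5) = 7.
One solution: (198, 363).
General: x = 198 + 277t, y = 363 - 21t.
x ≥ 0 ⇒ t ≥ 0; y ≥ 0 ⇒ t ≤ 17. So t ∈ [0, 17]: 18 solutions.

18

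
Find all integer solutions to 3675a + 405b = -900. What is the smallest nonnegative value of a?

24

gcd(3675, 405):
  3675 = 9*405 + 30
  405 = 13*30 + 15
  30 = 2*15
so gcd(3675, 405) = 15.
15 divides -900, so solutions exist.
Back-substitute for Bézout coefficients:
  15 = 405 - 13*30
  ... = 3675*(-13) + 405*(118)
Scale by -900/15 = -60: (a₀, b₀) = (780, -7080).
General solution: a = 780 + 27t, b = -7080 - 245t for integer t.
a ≥ 0: smallest is 780 mod 27 = 24 (at t = -28), with b = -220.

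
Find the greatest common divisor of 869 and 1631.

gcd(1631, 869):
  1631 = 1×869 + 762
  869 = 1×762 + 107
  762 = 7×107 + 13
  107 = 8×13 + 3
  13 = 4×3 + 1
  3 = 3×1
so gcd(1631, 869) = 1.

1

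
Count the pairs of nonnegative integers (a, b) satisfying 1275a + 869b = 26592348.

24

gcd(1275, 869) = 1.
By Bézout, 1275*(-122) + 869*(179) = 1.
One solution: (790, 29442).
General: a = 790 + 869t, b = 29442 - 1275t.
a ≥ 0 ⇒ t ≥ 0; b ≥ 0 ⇒ t ≤ 23. So t ∈ [0, 23]: 24 solutions.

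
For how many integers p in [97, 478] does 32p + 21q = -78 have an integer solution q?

18

gcd(32, 21) = 1.
By Bézout, 32*(2) + 21*(-3) = 1.
Particular solution: (12, -22).
General solution: p = 12 + 21t, q = -22 - 32t for integer t.
97 ≤ 12 + 21t ≤ 478 gives t ∈ [5, 22], which is 18 values.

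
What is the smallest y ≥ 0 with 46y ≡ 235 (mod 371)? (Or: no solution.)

239

gcd(371, 46) = 1  (371 = 8·46 + 3, 46 = 15·3 + 1, 3 = 3·1).
1 divides 235, so solutions exist.
Back-substituting, 46·(121) + 371·(-15) = 1.
So 46·(121) ≡ 1 (mod 371); multiply by 235: y ≡ 28435 (mod 371).
Smallest nonnegative: y = 28435 mod 371 = 239.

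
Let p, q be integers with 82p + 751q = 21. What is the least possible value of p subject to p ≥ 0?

101

gcd(751, 82) = 1  (751 = 9*82 + 13, 82 = 6*13 + 4, 13 = 3*4 + 1, 4 = 4*1).
1 divides 21, so solutions exist.
Back-substituting, 82*(-174) + 751*(19) = 1.
Scale by 21/1 = 21: (p₀, q₀) = (-3654, 399).
General solution: p = -3654 + 751t, q = 399 - 82t for integer t.
p ≥ 0: smallest is -3654 mod 751 = 101 (at t = 5), with q = -11.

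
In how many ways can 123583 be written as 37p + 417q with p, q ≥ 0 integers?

8

gcd(417, 37) = 1.
By Bézout, 37×(124) + 417×(-11) = 1.
One solution: (376, 263).
General: p = 376 + 417t, q = 263 - 37t.
p ≥ 0 ⇒ t ≥ 0; q ≥ 0 ⇒ t ≤ 7. So t ∈ [0, 7]: 8 solutions.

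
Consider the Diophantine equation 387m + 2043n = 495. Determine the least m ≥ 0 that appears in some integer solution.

gcd(2043, 387):
  2043 = 5·387 + 108
  387 = 3·108 + 63
  108 = 1·63 + 45
  63 = 1·45 + 18
  45 = 2·18 + 9
  18 = 2·9
so gcd(2043, 387) = 9.
9 divides 495, so solutions exist.
Back-substitute for Bézout coefficients:
  9 = 45 - 2·18
  ... = 387·(-95) + 2043·(18)
Scale by 495/9 = 55: (m₀, n₀) = (-5225, 990).
General solution: m = -5225 + 227t, n = 990 - 43t for integer t.
m ≥ 0: smallest is -5225 mod 227 = 223 (at t = 24), with n = -42.

223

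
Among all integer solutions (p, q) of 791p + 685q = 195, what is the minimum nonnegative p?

60

gcd(791, 685):
  791 = 1×685 + 106
  685 = 6×106 + 49
  106 = 2×49 + 8
  49 = 6×8 + 1
  8 = 8×1
so gcd(791, 685) = 1.
1 divides 195, so solutions exist.
Back-substitute for Bézout coefficients:
  1 = 49 - 6×8
  ... = 791×(-84) + 685×(97)
Scale by 195/1 = 195: (p₀, q₀) = (-16380, 18915).
General solution: p = -16380 + 685t, q = 18915 - 791t for integer t.
p ≥ 0: smallest is -16380 mod 685 = 60 (at t = 24), with q = -69.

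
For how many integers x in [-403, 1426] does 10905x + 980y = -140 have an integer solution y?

9

gcd(10905, 980) = 5.
By Bézout, 10905*(-47) + 980*(523) = 5.
Particular solution: (140, -1558).
General solution: x = 140 + 196t, y = -1558 - 2181t for integer t.
-403 ≤ 140 + 196t ≤ 1426 gives t ∈ [-2, 6], which is 9 values.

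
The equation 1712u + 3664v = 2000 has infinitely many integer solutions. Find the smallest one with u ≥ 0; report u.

136

gcd(3664, 1712):
  3664 = 2*1712 + 240
  1712 = 7*240 + 32
  240 = 7*32 + 16
  32 = 2*16
so gcd(3664, 1712) = 16.
16 divides 2000, so solutions exist.
Back-substitute for Bézout coefficients:
  16 = 240 - 7*32
  ... = 1712*(-107) + 3664*(50)
Scale by 2000/16 = 125: (u₀, v₀) = (-13375, 6250).
General solution: u = -13375 + 229t, v = 6250 - 107t for integer t.
u ≥ 0: smallest is -13375 mod 229 = 136 (at t = 59), with v = -63.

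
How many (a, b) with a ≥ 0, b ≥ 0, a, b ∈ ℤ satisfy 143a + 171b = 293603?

12

gcd(171, 143) = 1  (171 = 1*143 + 28, 143 = 5*28 + 3, 28 = 9*3 + 1, 3 = 3*1).
Back-substituting, 143*(-55) + 171*(46) = 1.
Scale by 293603: one solution is (-16148165, 13505738). Reduce a mod 171: (49, 1676).
General: a = 49 + 171t, b = 1676 - 143t.
a ≥ 0 ⇒ t ≥ 0; b ≥ 0 ⇒ t ≤ 11. So t ∈ [0, 11]: 12 solutions.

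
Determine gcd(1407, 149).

1

gcd(1407, 149):
  1407 = 9×149 + 66
  149 = 2×66 + 17
  66 = 3×17 + 15
  17 = 1×15 + 2
  15 = 7×2 + 1
  2 = 2×1
so gcd(1407, 149) = 1.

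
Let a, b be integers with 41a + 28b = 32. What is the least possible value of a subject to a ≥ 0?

gcd(41, 28):
  41 = 1×28 + 13
  28 = 2×13 + 2
  13 = 6×2 + 1
  2 = 2×1
so gcd(41, 28) = 1.
1 divides 32, so solutions exist.
Back-substitute for Bézout coefficients:
  1 = 13 - 6×2
  ... = 41×(13) + 28×(-19)
Scale by 32/1 = 32: (a₀, b₀) = (416, -608).
General solution: a = 416 + 28t, b = -608 - 41t for integer t.
a ≥ 0: smallest is 416 mod 28 = 24 (at t = -14), with b = -34.

24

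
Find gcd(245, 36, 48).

1

gcd(245, 36) = 1.
gcd(1, 48) = 1.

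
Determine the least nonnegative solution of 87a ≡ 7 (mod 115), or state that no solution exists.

gcd(115, 87):
  115 = 1*87 + 28
  87 = 3*28 + 3
  28 = 9*3 + 1
  3 = 3*1
so gcd(115, 87) = 1.
1 divides 7, so solutions exist.
Back-substitute for Bézout coefficients:
  1 = 28 - 9*3
  ... = 87*(-37) + 115*(28)
So 87*(-37) ≡ 1 (mod 115); multiply by 7: a ≡ -259 (mod 115).
Smallest nonnegative: a = -259 mod 115 = 86.

86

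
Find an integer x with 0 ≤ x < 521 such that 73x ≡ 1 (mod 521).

364

gcd(521, 73):
  521 = 7×73 + 10
  73 = 7×10 + 3
  10 = 3×3 + 1
  3 = 3×1
so gcd(521, 73) = 1.
Back-substitute for Bézout coefficients:
  1 = 10 - 3×3
  ... = 73×(-157) + 521×(22)
So 73×-157 ≡ 1 (mod 521), and -157 mod 521 = 364.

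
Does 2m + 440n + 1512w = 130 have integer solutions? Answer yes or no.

gcd(440, 2) = 2  (440 = 220×2).
gcd(2, 1512) = 2.
2 divides 130, so integer solutions exist.

yes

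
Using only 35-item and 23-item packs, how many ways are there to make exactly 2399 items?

Need nonnegative integers with 35j + 23k = 2399.
gcd(35, 23) = 1, and 35·(2) + 23·(-3) = 1.
So (j₀, k₀) = (4798, -7197); general j = 4798 + 23t, k = -7197 - 35t.
j ≥ 0 ⇒ t ≥ -208; k ≥ 0 ⇒ t ≤ -206. That's 3 values of t.

3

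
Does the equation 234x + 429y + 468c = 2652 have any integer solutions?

yes

gcd(429, 234) = 39.
gcd(39, 468) = 39.
39 divides 2652, so integer solutions exist.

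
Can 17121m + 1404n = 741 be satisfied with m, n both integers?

gcd(17121, 1404) = 39.
39 divides 741, so integer solutions exist.

yes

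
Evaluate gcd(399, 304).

gcd(399, 304):
  399 = 1×304 + 95
  304 = 3×95 + 19
  95 = 5×19
so gcd(399, 304) = 19.

19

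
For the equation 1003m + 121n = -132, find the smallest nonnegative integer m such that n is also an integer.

55

gcd(1003, 121):
  1003 = 8×121 + 35
  121 = 3×35 + 16
  35 = 2×16 + 3
  16 = 5×3 + 1
  3 = 3×1
so gcd(1003, 121) = 1.
1 divides -132, so solutions exist.
Back-substitute for Bézout coefficients:
  1 = 16 - 5×3
  ... = 1003×(-38) + 121×(315)
Scale by -132/1 = -132: (m₀, n₀) = (5016, -41580).
General solution: m = 5016 + 121t, n = -41580 - 1003t for integer t.
m ≥ 0: smallest is 5016 mod 121 = 55 (at t = -41), with n = -457.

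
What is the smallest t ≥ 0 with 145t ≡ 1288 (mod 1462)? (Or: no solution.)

gcd(1462, 145) = 1.
1 divides 1288, so solutions exist.
By Bézout, 145·(121) + 1462·(-12) = 1.
So 145·(121) ≡ 1 (mod 1462); multiply by 1288: t ≡ 155848 (mod 1462).
Smallest nonnegative: t = 155848 mod 1462 = 876.

876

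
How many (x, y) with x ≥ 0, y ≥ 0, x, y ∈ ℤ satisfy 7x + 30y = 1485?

gcd(30, 7) = 1  (30 = 4*7 + 2, 7 = 3*2 + 1, 2 = 2*1).
Back-substituting, 7*(13) + 30*(-3) = 1.
Scale by 1485: one solution is (19305, -4455). Reduce x mod 30: (15, 46).
General: x = 15 + 30t, y = 46 - 7t.
x ≥ 0 ⇒ t ≥ 0; y ≥ 0 ⇒ t ≤ 6. So t ∈ [0, 6]: 7 solutions.

7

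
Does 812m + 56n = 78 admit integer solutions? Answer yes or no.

no

gcd(812, 56) = 28.
28 does not divide 78 (remainder 22), so no integer solutions.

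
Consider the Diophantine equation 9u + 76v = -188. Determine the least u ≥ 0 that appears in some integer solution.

gcd(76, 9):
  76 = 8*9 + 4
  9 = 2*4 + 1
  4 = 4*1
so gcd(76, 9) = 1.
1 divides -188, so solutions exist.
Back-substitute for Bézout coefficients:
  1 = 9 - 2*4
  ... = 9*(17) + 76*(-2)
Scale by -188/1 = -188: (u₀, v₀) = (-3196, 376).
General solution: u = -3196 + 76t, v = 376 - 9t for integer t.
u ≥ 0: smallest is -3196 mod 76 = 72 (at t = 43), with v = -11.

72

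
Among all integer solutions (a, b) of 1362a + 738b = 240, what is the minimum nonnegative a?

95

gcd(1362, 738) = 6.
6 divides 240, so solutions exist.
By Bézout, 1362×(-13) + 738×(24) = 6.
Scale by 240/6 = 40: (a₀, b₀) = (-520, 960).
General solution: a = -520 + 123t, b = 960 - 227t for integer t.
a ≥ 0: smallest is -520 mod 123 = 95 (at t = 5), with b = -175.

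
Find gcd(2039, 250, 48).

1

gcd(2039, 250):
  2039 = 8×250 + 39
  250 = 6×39 + 16
  39 = 2×16 + 7
  16 = 2×7 + 2
  7 = 3×2 + 1
  2 = 2×1
so gcd(2039, 250) = 1.
gcd(1, 48) = 1.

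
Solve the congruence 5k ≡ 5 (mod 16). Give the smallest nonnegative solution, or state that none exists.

gcd(16, 5) = 1.
1 divides 5, so solutions exist.
By Bézout, 5×(-3) + 16×(1) = 1.
So 5×(-3) ≡ 1 (mod 16); multiply by 5: k ≡ -15 (mod 16).
Smallest nonnegative: k = -15 mod 16 = 1.

1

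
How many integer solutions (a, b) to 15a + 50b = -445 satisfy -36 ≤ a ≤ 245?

28

gcd(50, 15) = 5  (50 = 3*15 + 5, 15 = 3*5).
Back-substituting, 15*(-3) + 50*(1) = 5.
Scale by -89: particular solution (267, -89); reduce a mod 10: (7, -11).
General solution: a = 7 + 10t, b = -11 - 3t for integer t.
-36 ≤ 7 + 10t ≤ 245 gives t ∈ [-4, 23], which is 28 values.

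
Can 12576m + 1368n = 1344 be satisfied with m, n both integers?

gcd(12576, 1368) = 24  (12576 = 9*1368 + 264, 1368 = 5*264 + 48, 264 = 5*48 + 24, 48 = 2*24).
24 divides 1344, so integer solutions exist.

yes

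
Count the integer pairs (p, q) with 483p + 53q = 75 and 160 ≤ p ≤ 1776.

30

gcd(483, 53) = 1.
By Bézout, 483*(9) + 53*(-82) = 1.
Particular solution: (39, -354).
General solution: p = 39 + 53t, q = -354 - 483t for integer t.
160 ≤ 39 + 53t ≤ 1776 gives t ∈ [3, 32], which is 30 values.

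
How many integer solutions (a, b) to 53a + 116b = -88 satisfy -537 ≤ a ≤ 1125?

gcd(116, 53) = 1.
By Bézout, 53×(-35) + 116×(16) = 1.
Particular solution: (64, -30).
General solution: a = 64 + 116t, b = -30 - 53t for integer t.
-537 ≤ 64 + 116t ≤ 1125 gives t ∈ [-5, 9], which is 15 values.

15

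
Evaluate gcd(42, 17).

1

gcd(42, 17):
  42 = 2×17 + 8
  17 = 2×8 + 1
  8 = 8×1
so gcd(42, 17) = 1.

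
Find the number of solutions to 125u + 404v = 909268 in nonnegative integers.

gcd(404, 125):
  404 = 3*125 + 29
  125 = 4*29 + 9
  29 = 3*9 + 2
  9 = 4*2 + 1
  2 = 2*1
so gcd(404, 125) = 1.
Back-substitute for Bézout coefficients:
  1 = 9 - 4*2
  ... = 125*(181) + 404*(-56)
Scale by 909268: one solution is (164577508, -50919008). Reduce u mod 404: (28, 2242).
General: u = 28 + 404t, v = 2242 - 125t.
u ≥ 0 ⇒ t ≥ 0; v ≥ 0 ⇒ t ≤ 17. So t ∈ [0, 17]: 18 solutions.

18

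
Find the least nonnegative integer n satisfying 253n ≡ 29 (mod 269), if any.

15

gcd(269, 253):
  269 = 1×253 + 16
  253 = 15×16 + 13
  16 = 1×13 + 3
  13 = 4×3 + 1
  3 = 3×1
so gcd(269, 253) = 1.
1 divides 29, so solutions exist.
Back-substitute for Bézout coefficients:
  1 = 13 - 4×3
  ... = 253×(84) + 269×(-79)
So 253×(84) ≡ 1 (mod 269); multiply by 29: n ≡ 2436 (mod 269).
Smallest nonnegative: n = 2436 mod 269 = 15.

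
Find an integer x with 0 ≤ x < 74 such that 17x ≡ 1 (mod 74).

gcd(74, 17) = 1.
By Bézout, 17·(-13) + 74·(3) = 1.
So 17·-13 ≡ 1 (mod 74), and -13 mod 74 = 61.

61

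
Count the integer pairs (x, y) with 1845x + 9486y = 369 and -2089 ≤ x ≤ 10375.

gcd(9486, 1845) = 9  (9486 = 5*1845 + 261, 1845 = 7*261 + 18, 261 = 14*18 + 9, 18 = 2*9).
Back-substituting, 1845*(-509) + 9486*(99) = 9.
Scale by 41: particular solution (-20869, 4059); reduce x mod 1054: (211, -41).
General solution: x = 211 + 1054t, y = -41 - 205t for integer t.
-2089 ≤ 211 + 1054t ≤ 10375 gives t ∈ [-2, 9], which is 12 values.

12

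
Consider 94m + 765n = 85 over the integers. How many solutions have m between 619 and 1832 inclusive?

gcd(765, 94) = 1.
By Bézout, 94·(-236) + 765·(29) = 1.
Particular solution: (595, -73).
General solution: m = 595 + 765t, n = -73 - 94t for integer t.
619 ≤ 595 + 765t ≤ 1832 gives t ∈ [1, 1], which is 1 value.

1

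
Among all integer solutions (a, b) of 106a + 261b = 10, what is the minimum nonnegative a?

gcd(261, 106):
  261 = 2·106 + 49
  106 = 2·49 + 8
  49 = 6·8 + 1
  8 = 8·1
so gcd(261, 106) = 1.
1 divides 10, so solutions exist.
Back-substitute for Bézout coefficients:
  1 = 49 - 6·8
  ... = 106·(-32) + 261·(13)
Scale by 10/1 = 10: (a₀, b₀) = (-320, 130).
General solution: a = -320 + 261t, b = 130 - 106t for integer t.
a ≥ 0: smallest is -320 mod 261 = 202 (at t = 2), with b = -82.

202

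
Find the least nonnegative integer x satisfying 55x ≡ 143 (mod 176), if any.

9

gcd(176, 55):
  176 = 3×55 + 11
  55 = 5×11
so gcd(176, 55) = 11.
11 divides 143, so solutions exist.
Back-substitute for Bézout coefficients:
  11 = 176 - 3×55
  ... = 55×(-3) + 176×(1)
So 55×(-3) ≡ 11 (mod 176); multiply by 13: x ≡ -39 (mod 16).
Smallest nonnegative: x = -39 mod 16 = 9.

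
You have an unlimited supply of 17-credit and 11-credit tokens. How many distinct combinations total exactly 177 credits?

Need nonnegative integers with 17j + 11k = 177.
gcd(17, 11) = 1, and 17·(2) + 11·(-3) = 1.
So (j₀, k₀) = (354, -531); general j = 354 + 11t, k = -531 - 17t.
j ≥ 0 ⇒ t ≥ -32; k ≥ 0 ⇒ t ≤ -32. That's 1 value of t.

1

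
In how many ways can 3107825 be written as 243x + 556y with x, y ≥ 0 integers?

gcd(556, 243):
  556 = 2·243 + 70
  243 = 3·70 + 33
  70 = 2·33 + 4
  33 = 8·4 + 1
  4 = 4·1
so gcd(556, 243) = 1.
Back-substitute for Bézout coefficients:
  1 = 33 - 8·4
  ... = 243·(135) + 556·(-59)
Scale by 3107825: one solution is (419556375, -183361675). Reduce x mod 556: (443, 5396).
General: x = 443 + 556t, y = 5396 - 243t.
x ≥ 0 ⇒ t ≥ 0; y ≥ 0 ⇒ t ≤ 22. So t ∈ [0, 22]: 23 solutions.

23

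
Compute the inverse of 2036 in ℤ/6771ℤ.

4034

gcd(6771, 2036):
  6771 = 3*2036 + 663
  2036 = 3*663 + 47
  663 = 14*47 + 5
  47 = 9*5 + 2
  5 = 2*2 + 1
  2 = 2*1
so gcd(6771, 2036) = 1.
Back-substitute for Bézout coefficients:
  1 = 5 - 2*2
  ... = 2036*(-2737) + 6771*(823)
So 2036*-2737 ≡ 1 (mod 6771), and -2737 mod 6771 = 4034.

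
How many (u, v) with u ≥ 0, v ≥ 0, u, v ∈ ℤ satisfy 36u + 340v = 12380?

gcd(340, 36) = 4.
By Bézout, 36×(19) + 340×(-2) = 4.
One solution: (70, 29).
General: u = 70 + 85t, v = 29 - 9t.
u ≥ 0 ⇒ t ≥ 0; v ≥ 0 ⇒ t ≤ 3. So t ∈ [0, 3]: 4 solutions.

4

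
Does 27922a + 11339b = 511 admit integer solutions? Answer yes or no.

no

gcd(27922, 11339) = 23.
23 does not divide 511 (remainder 5), so no integer solutions.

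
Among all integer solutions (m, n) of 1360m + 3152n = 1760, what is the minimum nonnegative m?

gcd(3152, 1360) = 16.
16 divides 1760, so solutions exist.
By Bézout, 1360×(51) + 3152×(-22) = 16.
Scale by 1760/16 = 110: (m₀, n₀) = (5610, -2420).
General solution: m = 5610 + 197t, n = -2420 - 85t for integer t.
m ≥ 0: smallest is 5610 mod 197 = 94 (at t = -28), with n = -40.

94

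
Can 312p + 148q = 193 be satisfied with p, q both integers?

no

gcd(312, 148):
  312 = 2·148 + 16
  148 = 9·16 + 4
  16 = 4·4
so gcd(312, 148) = 4.
4 does not divide 193 (remainder 1), so no integer solutions.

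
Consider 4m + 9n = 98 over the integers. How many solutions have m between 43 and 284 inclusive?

gcd(9, 4) = 1.
By Bézout, 4×(-2) + 9×(1) = 1.
Particular solution: (2, 10).
General solution: m = 2 + 9t, n = 10 - 4t for integer t.
43 ≤ 2 + 9t ≤ 284 gives t ∈ [5, 31], which is 27 values.

27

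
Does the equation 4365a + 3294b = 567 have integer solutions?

gcd(4365, 3294) = 9  (4365 = 1*3294 + 1071, 3294 = 3*1071 + 81, 1071 = 13*81 + 18, 81 = 4*18 + 9, 18 = 2*9).
9 divides 567, so integer solutions exist.

yes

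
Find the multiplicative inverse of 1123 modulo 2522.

2257

gcd(2522, 1123):
  2522 = 2*1123 + 276
  1123 = 4*276 + 19
  276 = 14*19 + 10
  19 = 1*10 + 9
  10 = 1*9 + 1
  9 = 9*1
so gcd(2522, 1123) = 1.
Back-substitute for Bézout coefficients:
  1 = 10 - 1*9
  ... = 1123*(-265) + 2522*(118)
So 1123*-265 ≡ 1 (mod 2522), and -265 mod 2522 = 2257.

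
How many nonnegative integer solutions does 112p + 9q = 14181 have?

14

gcd(112, 9) = 1.
By Bézout, 112*(-2) + 9*(25) = 1.
One solution: (6, 1501).
General: p = 6 + 9t, q = 1501 - 112t.
p ≥ 0 ⇒ t ≥ 0; q ≥ 0 ⇒ t ≤ 13. So t ∈ [0, 13]: 14 solutions.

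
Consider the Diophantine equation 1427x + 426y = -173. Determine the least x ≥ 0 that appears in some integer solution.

239

gcd(1427, 426) = 1  (1427 = 3·426 + 149, 426 = 2·149 + 128, 149 = 1·128 + 21, 128 = 6·21 + 2, 21 = 10·2 + 1, 2 = 2·1).
1 divides -173, so solutions exist.
Back-substituting, 1427·(203) + 426·(-680) = 1.
Scale by -173/1 = -173: (x₀, y₀) = (-35119, 117640).
General solution: x = -35119 + 426t, y = 117640 - 1427t for integer t.
x ≥ 0: smallest is -35119 mod 426 = 239 (at t = 83), with y = -801.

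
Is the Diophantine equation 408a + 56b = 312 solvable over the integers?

gcd(408, 56) = 8  (408 = 7*56 + 16, 56 = 3*16 + 8, 16 = 2*8).
8 divides 312, so integer solutions exist.

yes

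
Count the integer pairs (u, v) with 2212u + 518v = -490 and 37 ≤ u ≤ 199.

gcd(2212, 518):
  2212 = 4×518 + 140
  518 = 3×140 + 98
  140 = 1×98 + 42
  98 = 2×42 + 14
  42 = 3×14
so gcd(2212, 518) = 14.
Back-substitute for Bézout coefficients:
  14 = 98 - 2×42
  ... = 2212×(-11) + 518×(47)
Scale by -35: particular solution (385, -1645); reduce u mod 37: (15, -65).
General solution: u = 15 + 37t, v = -65 - 158t for integer t.
37 ≤ 15 + 37t ≤ 199 gives t ∈ [1, 4], which is 4 values.

4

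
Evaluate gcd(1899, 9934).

1

gcd(9934, 1899):
  9934 = 5·1899 + 439
  1899 = 4·439 + 143
  439 = 3·143 + 10
  143 = 14·10 + 3
  10 = 3·3 + 1
  3 = 3·1
so gcd(9934, 1899) = 1.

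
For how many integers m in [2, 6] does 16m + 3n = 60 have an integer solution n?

gcd(16, 3) = 1.
By Bézout, 16×(1) + 3×(-5) = 1.
Particular solution: (0, 20).
General solution: m = 0 + 3t, n = 20 - 16t for integer t.
2 ≤ 0 + 3t ≤ 6 gives t ∈ [1, 2], which is 2 values.

2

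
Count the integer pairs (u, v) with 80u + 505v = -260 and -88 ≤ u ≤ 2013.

21

gcd(505, 80):
  505 = 6·80 + 25
  80 = 3·25 + 5
  25 = 5·5
so gcd(505, 80) = 5.
Back-substitute for Bézout coefficients:
  5 = 80 - 3·25
  ... = 80·(19) + 505·(-3)
Scale by -52: particular solution (-988, 156); reduce u mod 101: (22, -4).
General solution: u = 22 + 101t, v = -4 - 16t for integer t.
-88 ≤ 22 + 101t ≤ 2013 gives t ∈ [-1, 19], which is 21 values.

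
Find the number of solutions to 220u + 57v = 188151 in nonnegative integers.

gcd(220, 57) = 1.
By Bézout, 220·(7) + 57·(-27) = 1.
One solution: (15, 3243).
General: u = 15 + 57t, v = 3243 - 220t.
u ≥ 0 ⇒ t ≥ 0; v ≥ 0 ⇒ t ≤ 14. So t ∈ [0, 14]: 15 solutions.

15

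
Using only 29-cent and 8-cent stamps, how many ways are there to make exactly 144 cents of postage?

Need nonnegative integers with 29j + 8k = 144.
gcd(29, 8) = 1, and 29·(-3) + 8·(11) = 1.
So (j₀, k₀) = (-432, 1584); general j = -432 + 8t, k = 1584 - 29t.
j ≥ 0 ⇒ t ≥ 54; k ≥ 0 ⇒ t ≤ 54. That's 1 value of t.

1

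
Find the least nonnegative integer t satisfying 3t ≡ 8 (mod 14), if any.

12

gcd(14, 3):
  14 = 4*3 + 2
  3 = 1*2 + 1
  2 = 2*1
so gcd(14, 3) = 1.
1 divides 8, so solutions exist.
Back-substitute for Bézout coefficients:
  1 = 3 - 1*2
  ... = 3*(5) + 14*(-1)
So 3*(5) ≡ 1 (mod 14); multiply by 8: t ≡ 40 (mod 14).
Smallest nonnegative: t = 40 mod 14 = 12.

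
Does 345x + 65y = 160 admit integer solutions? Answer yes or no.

gcd(345, 65):
  345 = 5·65 + 20
  65 = 3·20 + 5
  20 = 4·5
so gcd(345, 65) = 5.
5 divides 160, so integer solutions exist.

yes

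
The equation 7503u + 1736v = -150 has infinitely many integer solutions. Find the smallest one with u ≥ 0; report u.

1214

gcd(7503, 1736) = 1.
1 divides -150, so solutions exist.
By Bézout, 7503·(559) + 1736·(-2416) = 1.
Scale by -150/1 = -150: (u₀, v₀) = (-83850, 362400).
General solution: u = -83850 + 1736t, v = 362400 - 7503t for integer t.
u ≥ 0: smallest is -83850 mod 1736 = 1214 (at t = 49), with v = -5247.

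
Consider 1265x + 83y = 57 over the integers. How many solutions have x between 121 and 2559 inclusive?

29

gcd(1265, 83):
  1265 = 15*83 + 20
  83 = 4*20 + 3
  20 = 6*3 + 2
  3 = 1*2 + 1
  2 = 2*1
so gcd(1265, 83) = 1.
Back-substitute for Bézout coefficients:
  1 = 3 - 1*2
  ... = 1265*(-29) + 83*(442)
Scale by 57: particular solution (-1653, 25194); reduce x mod 83: (7, -106).
General solution: x = 7 + 83t, y = -106 - 1265t for integer t.
121 ≤ 7 + 83t ≤ 2559 gives t ∈ [2, 30], which is 29 values.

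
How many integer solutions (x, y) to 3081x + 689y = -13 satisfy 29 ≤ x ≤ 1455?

27

gcd(3081, 689) = 13.
By Bézout, 3081·(17) + 689·(-76) = 13.
Particular solution: (36, -161).
General solution: x = 36 + 53t, y = -161 - 237t for integer t.
29 ≤ 36 + 53t ≤ 1455 gives t ∈ [0, 26], which is 27 values.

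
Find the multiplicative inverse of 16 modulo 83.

gcd(83, 16) = 1  (83 = 5×16 + 3, 16 = 5×3 + 1, 3 = 3×1).
Back-substituting, 16×(26) + 83×(-5) = 1.
So 16×26 ≡ 1 (mod 83), and 26 mod 83 = 26.

26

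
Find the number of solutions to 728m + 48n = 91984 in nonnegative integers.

21

gcd(728, 48) = 8  (728 = 15*48 + 8, 48 = 6*8).
Back-substituting, 728*(1) + 48*(-15) = 8.
Scale by 11498: one solution is (11498, -172470). Reduce m mod 6: (2, 1886).
General: m = 2 + 6t, n = 1886 - 91t.
m ≥ 0 ⇒ t ≥ 0; n ≥ 0 ⇒ t ≤ 20. So t ∈ [0, 20]: 21 solutions.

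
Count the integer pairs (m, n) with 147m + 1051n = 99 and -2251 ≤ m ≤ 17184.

18

gcd(1051, 147) = 1.
By Bézout, 147×(143) + 1051×(-20) = 1.
Particular solution: (494, -69).
General solution: m = 494 + 1051t, n = -69 - 147t for integer t.
-2251 ≤ 494 + 1051t ≤ 17184 gives t ∈ [-2, 15], which is 18 values.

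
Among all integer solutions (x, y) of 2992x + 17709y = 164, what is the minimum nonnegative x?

3575

gcd(17709, 2992) = 1.
1 divides 164, so solutions exist.
By Bézout, 2992×(-1166) + 17709×(197) = 1.
Scale by 164/1 = 164: (x₀, y₀) = (-191224, 32308).
General solution: x = -191224 + 17709t, y = 32308 - 2992t for integer t.
x ≥ 0: smallest is -191224 mod 17709 = 3575 (at t = 11), with y = -604.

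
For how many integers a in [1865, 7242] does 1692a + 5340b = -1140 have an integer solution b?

gcd(5340, 1692):
  5340 = 3*1692 + 264
  1692 = 6*264 + 108
  264 = 2*108 + 48
  108 = 2*48 + 12
  48 = 4*12
so gcd(5340, 1692) = 12.
Back-substitute for Bézout coefficients:
  12 = 108 - 2*48
  ... = 1692*(101) + 5340*(-32)
Scale by -95: particular solution (-9595, 3040); reduce a mod 445: (195, -62).
General solution: a = 195 + 445t, b = -62 - 141t for integer t.
1865 ≤ 195 + 445t ≤ 7242 gives t ∈ [4, 15], which is 12 values.

12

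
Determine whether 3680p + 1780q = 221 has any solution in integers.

no

gcd(3680, 1780) = 20.
20 does not divide 221 (remainder 1), so no integer solutions.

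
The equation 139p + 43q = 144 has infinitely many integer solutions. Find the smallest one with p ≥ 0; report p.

23

gcd(139, 43):
  139 = 3·43 + 10
  43 = 4·10 + 3
  10 = 3·3 + 1
  3 = 3·1
so gcd(139, 43) = 1.
1 divides 144, so solutions exist.
Back-substitute for Bézout coefficients:
  1 = 10 - 3·3
  ... = 139·(13) + 43·(-42)
Scale by 144/1 = 144: (p₀, q₀) = (1872, -6048).
General solution: p = 1872 + 43t, q = -6048 - 139t for integer t.
p ≥ 0: smallest is 1872 mod 43 = 23 (at t = -43), with q = -71.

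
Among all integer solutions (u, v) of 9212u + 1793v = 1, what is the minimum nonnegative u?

196

gcd(9212, 1793) = 1  (9212 = 5×1793 + 247, 1793 = 7×247 + 64, 247 = 3×64 + 55, 64 = 1×55 + 9, 55 = 6×9 + 1, 9 = 9×1).
1 divides 1, so solutions exist.
Back-substituting, 9212×(196) + 1793×(-1007) = 1.
Scale by 1/1 = 1: (u₀, v₀) = (196, -1007).
General solution: u = 196 + 1793t, v = -1007 - 9212t for integer t.
u ≥ 0: smallest is 196 mod 1793 = 196 (at t = 0), with v = -1007.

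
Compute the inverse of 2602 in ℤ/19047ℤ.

gcd(19047, 2602):
  19047 = 7·2602 + 833
  2602 = 3·833 + 103
  833 = 8·103 + 9
  103 = 11·9 + 4
  9 = 2·4 + 1
  4 = 4·1
so gcd(19047, 2602) = 1.
Back-substitute for Bézout coefficients:
  1 = 9 - 2·4
  ... = 2602·(-4253) + 19047·(581)
So 2602·-4253 ≡ 1 (mod 19047), and -4253 mod 19047 = 14794.

14794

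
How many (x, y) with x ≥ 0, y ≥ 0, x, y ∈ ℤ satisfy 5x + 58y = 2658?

gcd(58, 5):
  58 = 11*5 + 3
  5 = 1*3 + 2
  3 = 1*2 + 1
  2 = 2*1
so gcd(58, 5) = 1.
Back-substitute for Bézout coefficients:
  1 = 3 - 1*2
  ... = 5*(-23) + 58*(2)
Scale by 2658: one solution is (-61134, 5316). Reduce x mod 58: (56, 41).
General: x = 56 + 58t, y = 41 - 5t.
x ≥ 0 ⇒ t ≥ 0; y ≥ 0 ⇒ t ≤ 8. So t ∈ [0, 8]: 9 solutions.

9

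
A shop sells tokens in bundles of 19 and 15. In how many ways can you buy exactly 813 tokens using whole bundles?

Need nonnegative integers with 19j + 15k = 813.
gcd(19, 15) = 1, and 19·(4) + 15·(-5) = 1.
So (j₀, k₀) = (3252, -4065); general j = 3252 + 15t, k = -4065 - 19t.
j ≥ 0 ⇒ t ≥ -216; k ≥ 0 ⇒ t ≤ -214. That's 3 values of t.

3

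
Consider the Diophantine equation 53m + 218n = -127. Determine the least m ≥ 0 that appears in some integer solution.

gcd(218, 53) = 1.
1 divides -127, so solutions exist.
By Bézout, 53*(-37) + 218*(9) = 1.
Scale by -127/1 = -127: (m₀, n₀) = (4699, -1143).
General solution: m = 4699 + 218t, n = -1143 - 53t for integer t.
m ≥ 0: smallest is 4699 mod 218 = 121 (at t = -21), with n = -30.

121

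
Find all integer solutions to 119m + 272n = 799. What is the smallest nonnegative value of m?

9

gcd(272, 119) = 17.
17 divides 799, so solutions exist.
By Bézout, 119*(7) + 272*(-3) = 17.
Scale by 799/17 = 47: (m₀, n₀) = (329, -141).
General solution: m = 329 + 16t, n = -141 - 7t for integer t.
m ≥ 0: smallest is 329 mod 16 = 9 (at t = -20), with n = -1.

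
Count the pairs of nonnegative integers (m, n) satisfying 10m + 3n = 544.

gcd(10, 3) = 1.
By Bézout, 10·(1) + 3·(-3) = 1.
One solution: (1, 178).
General: m = 1 + 3t, n = 178 - 10t.
m ≥ 0 ⇒ t ≥ 0; n ≥ 0 ⇒ t ≤ 17. So t ∈ [0, 17]: 18 solutions.

18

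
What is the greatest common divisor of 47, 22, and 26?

gcd(47, 22) = 1  (47 = 2*22 + 3, 22 = 7*3 + 1, 3 = 3*1).
gcd(1, 26) = 1.

1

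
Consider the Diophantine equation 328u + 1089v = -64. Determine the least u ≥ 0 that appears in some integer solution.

956

gcd(1089, 328) = 1  (1089 = 3·328 + 105, 328 = 3·105 + 13, 105 = 8·13 + 1, 13 = 13·1).
1 divides -64, so solutions exist.
Back-substituting, 328·(-83) + 1089·(25) = 1.
Scale by -64/1 = -64: (u₀, v₀) = (5312, -1600).
General solution: u = 5312 + 1089t, v = -1600 - 328t for integer t.
u ≥ 0: smallest is 5312 mod 1089 = 956 (at t = -4), with v = -288.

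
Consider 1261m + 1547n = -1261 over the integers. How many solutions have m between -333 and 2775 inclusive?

26

gcd(1547, 1261) = 13  (1547 = 1·1261 + 286, 1261 = 4·286 + 117, 286 = 2·117 + 52, 117 = 2·52 + 13, 52 = 4·13).
Back-substituting, 1261·(27) + 1547·(-22) = 13.
Scale by -97: particular solution (-2619, 2134); reduce m mod 119: (118, -97).
General solution: m = 118 + 119t, n = -97 - 97t for integer t.
-333 ≤ 118 + 119t ≤ 2775 gives t ∈ [-3, 22], which is 26 values.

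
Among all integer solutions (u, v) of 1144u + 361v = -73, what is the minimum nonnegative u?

gcd(1144, 361) = 1  (1144 = 3*361 + 61, 361 = 5*61 + 56, 61 = 1*56 + 5, 56 = 11*5 + 1, 5 = 5*1).
1 divides -73, so solutions exist.
Back-substituting, 1144*(-71) + 361*(225) = 1.
Scale by -73/1 = -73: (u₀, v₀) = (5183, -16425).
General solution: u = 5183 + 361t, v = -16425 - 1144t for integer t.
u ≥ 0: smallest is 5183 mod 361 = 129 (at t = -14), with v = -409.

129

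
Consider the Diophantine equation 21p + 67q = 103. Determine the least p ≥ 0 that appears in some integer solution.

gcd(67, 21):
  67 = 3*21 + 4
  21 = 5*4 + 1
  4 = 4*1
so gcd(67, 21) = 1.
1 divides 103, so solutions exist.
Back-substitute for Bézout coefficients:
  1 = 21 - 5*4
  ... = 21*(16) + 67*(-5)
Scale by 103/1 = 103: (p₀, q₀) = (1648, -515).
General solution: p = 1648 + 67t, q = -515 - 21t for integer t.
p ≥ 0: smallest is 1648 mod 67 = 40 (at t = -24), with q = -11.

40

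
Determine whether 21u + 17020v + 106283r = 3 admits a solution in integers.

gcd(17020, 21):
  17020 = 810·21 + 10
  21 = 2·10 + 1
  10 = 10·1
so gcd(17020, 21) = 1.
gcd(1, 106283) = 1.
1 divides 3, so integer solutions exist.

yes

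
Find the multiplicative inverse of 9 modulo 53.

6

gcd(53, 9) = 1  (53 = 5·9 + 8, 9 = 1·8 + 1, 8 = 8·1).
Back-substituting, 9·(6) + 53·(-1) = 1.
So 9·6 ≡ 1 (mod 53), and 6 mod 53 = 6.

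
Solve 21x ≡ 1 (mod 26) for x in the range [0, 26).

gcd(26, 21) = 1  (26 = 1×21 + 5, 21 = 4×5 + 1, 5 = 5×1).
Back-substituting, 21×(5) + 26×(-4) = 1.
So 21×5 ≡ 1 (mod 26), and 5 mod 26 = 5.

5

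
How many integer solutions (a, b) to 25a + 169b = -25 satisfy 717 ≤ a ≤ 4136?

gcd(169, 25) = 1  (169 = 6×25 + 19, 25 = 1×19 + 6, 19 = 3×6 + 1, 6 = 6×1).
Back-substituting, 25×(-27) + 169×(4) = 1.
Scale by -25: particular solution (675, -100); reduce a mod 169: (168, -25).
General solution: a = 168 + 169t, b = -25 - 25t for integer t.
717 ≤ 168 + 169t ≤ 4136 gives t ∈ [4, 23], which is 20 values.

20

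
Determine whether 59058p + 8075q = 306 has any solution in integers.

yes

gcd(59058, 8075) = 17  (59058 = 7*8075 + 2533, 8075 = 3*2533 + 476, 2533 = 5*476 + 153, 476 = 3*153 + 17, 153 = 9*17).
17 divides 306, so integer solutions exist.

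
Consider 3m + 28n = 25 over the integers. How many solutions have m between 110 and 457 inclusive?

13

gcd(28, 3):
  28 = 9·3 + 1
  3 = 3·1
so gcd(28, 3) = 1.
Back-substitute for Bézout coefficients:
  1 = 28 - 9·3
  ... = 3·(-9) + 28·(1)
Scale by 25: particular solution (-225, 25); reduce m mod 28: (27, -2).
General solution: m = 27 + 28t, n = -2 - 3t for integer t.
110 ≤ 27 + 28t ≤ 457 gives t ∈ [3, 15], which is 13 values.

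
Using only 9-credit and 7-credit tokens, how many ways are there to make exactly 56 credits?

1

Need nonnegative integers with 9j + 7k = 56.
gcd(9, 7) = 1, and 9·(-3) + 7·(4) = 1.
So (j₀, k₀) = (-168, 224); general j = -168 + 7t, k = 224 - 9t.
j ≥ 0 ⇒ t ≥ 24; k ≥ 0 ⇒ t ≤ 24. That's 1 value of t.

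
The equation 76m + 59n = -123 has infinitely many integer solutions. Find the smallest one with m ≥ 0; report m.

24

gcd(76, 59):
  76 = 1×59 + 17
  59 = 3×17 + 8
  17 = 2×8 + 1
  8 = 8×1
so gcd(76, 59) = 1.
1 divides -123, so solutions exist.
Back-substitute for Bézout coefficients:
  1 = 17 - 2×8
  ... = 76×(7) + 59×(-9)
Scale by -123/1 = -123: (m₀, n₀) = (-861, 1107).
General solution: m = -861 + 59t, n = 1107 - 76t for integer t.
m ≥ 0: smallest is -861 mod 59 = 24 (at t = 15), with n = -33.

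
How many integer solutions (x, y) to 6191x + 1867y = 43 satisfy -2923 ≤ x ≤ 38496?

22

gcd(6191, 1867) = 1  (6191 = 3*1867 + 590, 1867 = 3*590 + 97, 590 = 6*97 + 8, 97 = 12*8 + 1, 8 = 8*1).
Back-substituting, 6191*(-231) + 1867*(766) = 1.
Scale by 43: particular solution (-9933, 32938); reduce x mod 1867: (1269, -4208).
General solution: x = 1269 + 1867t, y = -4208 - 6191t for integer t.
-2923 ≤ 1269 + 1867t ≤ 38496 gives t ∈ [-2, 19], which is 22 values.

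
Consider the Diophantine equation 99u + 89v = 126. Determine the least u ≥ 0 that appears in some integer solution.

66

gcd(99, 89):
  99 = 1*89 + 10
  89 = 8*10 + 9
  10 = 1*9 + 1
  9 = 9*1
so gcd(99, 89) = 1.
1 divides 126, so solutions exist.
Back-substitute for Bézout coefficients:
  1 = 10 - 1*9
  ... = 99*(9) + 89*(-10)
Scale by 126/1 = 126: (u₀, v₀) = (1134, -1260).
General solution: u = 1134 + 89t, v = -1260 - 99t for integer t.
u ≥ 0: smallest is 1134 mod 89 = 66 (at t = -12), with v = -72.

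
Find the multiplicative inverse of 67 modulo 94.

gcd(94, 67) = 1.
By Bézout, 67*(-7) + 94*(5) = 1.
So 67*-7 ≡ 1 (mod 94), and -7 mod 94 = 87.

87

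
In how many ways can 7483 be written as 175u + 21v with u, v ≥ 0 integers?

14

gcd(175, 21) = 7.
By Bézout, 175*(1) + 21*(-8) = 7.
One solution: (1, 348).
General: u = 1 + 3t, v = 348 - 25t.
u ≥ 0 ⇒ t ≥ 0; v ≥ 0 ⇒ t ≤ 13. So t ∈ [0, 13]: 14 solutions.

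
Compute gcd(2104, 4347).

1

gcd(4347, 2104):
  4347 = 2·2104 + 139
  2104 = 15·139 + 19
  139 = 7·19 + 6
  19 = 3·6 + 1
  6 = 6·1
so gcd(4347, 2104) = 1.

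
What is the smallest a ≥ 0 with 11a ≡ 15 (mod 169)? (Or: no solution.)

155

gcd(169, 11) = 1  (169 = 15×11 + 4, 11 = 2×4 + 3, 4 = 1×3 + 1, 3 = 3×1).
1 divides 15, so solutions exist.
Back-substituting, 11×(-46) + 169×(3) = 1.
So 11×(-46) ≡ 1 (mod 169); multiply by 15: a ≡ -690 (mod 169).
Smallest nonnegative: a = -690 mod 169 = 155.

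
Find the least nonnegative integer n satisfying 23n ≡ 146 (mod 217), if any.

gcd(217, 23):
  217 = 9*23 + 10
  23 = 2*10 + 3
  10 = 3*3 + 1
  3 = 3*1
so gcd(217, 23) = 1.
1 divides 146, so solutions exist.
Back-substitute for Bézout coefficients:
  1 = 10 - 3*3
  ... = 23*(-66) + 217*(7)
So 23*(-66) ≡ 1 (mod 217); multiply by 146: n ≡ -9636 (mod 217).
Smallest nonnegative: n = -9636 mod 217 = 129.

129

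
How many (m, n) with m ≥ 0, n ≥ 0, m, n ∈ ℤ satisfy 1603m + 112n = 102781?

4

gcd(1603, 112) = 7.
By Bézout, 1603×(-3) + 112×(43) = 7.
One solution: (15, 703).
General: m = 15 + 16t, n = 703 - 229t.
m ≥ 0 ⇒ t ≥ 0; n ≥ 0 ⇒ t ≤ 3. So t ∈ [0, 3]: 4 solutions.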